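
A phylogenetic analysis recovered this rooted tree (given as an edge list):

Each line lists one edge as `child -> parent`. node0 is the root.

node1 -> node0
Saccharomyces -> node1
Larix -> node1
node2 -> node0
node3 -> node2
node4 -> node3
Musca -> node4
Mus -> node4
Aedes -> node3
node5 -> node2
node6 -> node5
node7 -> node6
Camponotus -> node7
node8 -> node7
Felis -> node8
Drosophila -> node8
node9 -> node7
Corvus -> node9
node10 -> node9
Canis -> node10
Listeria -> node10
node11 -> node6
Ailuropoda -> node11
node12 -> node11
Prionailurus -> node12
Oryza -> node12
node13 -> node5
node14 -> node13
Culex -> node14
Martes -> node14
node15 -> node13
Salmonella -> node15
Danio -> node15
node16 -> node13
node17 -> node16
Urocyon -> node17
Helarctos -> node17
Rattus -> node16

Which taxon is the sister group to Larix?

Saccharomyces

Larix attaches to the tree at the node subtending (Saccharomyces,Larix).
The other lineage descending from that same node — the sister group — is the single tip Saccharomyces.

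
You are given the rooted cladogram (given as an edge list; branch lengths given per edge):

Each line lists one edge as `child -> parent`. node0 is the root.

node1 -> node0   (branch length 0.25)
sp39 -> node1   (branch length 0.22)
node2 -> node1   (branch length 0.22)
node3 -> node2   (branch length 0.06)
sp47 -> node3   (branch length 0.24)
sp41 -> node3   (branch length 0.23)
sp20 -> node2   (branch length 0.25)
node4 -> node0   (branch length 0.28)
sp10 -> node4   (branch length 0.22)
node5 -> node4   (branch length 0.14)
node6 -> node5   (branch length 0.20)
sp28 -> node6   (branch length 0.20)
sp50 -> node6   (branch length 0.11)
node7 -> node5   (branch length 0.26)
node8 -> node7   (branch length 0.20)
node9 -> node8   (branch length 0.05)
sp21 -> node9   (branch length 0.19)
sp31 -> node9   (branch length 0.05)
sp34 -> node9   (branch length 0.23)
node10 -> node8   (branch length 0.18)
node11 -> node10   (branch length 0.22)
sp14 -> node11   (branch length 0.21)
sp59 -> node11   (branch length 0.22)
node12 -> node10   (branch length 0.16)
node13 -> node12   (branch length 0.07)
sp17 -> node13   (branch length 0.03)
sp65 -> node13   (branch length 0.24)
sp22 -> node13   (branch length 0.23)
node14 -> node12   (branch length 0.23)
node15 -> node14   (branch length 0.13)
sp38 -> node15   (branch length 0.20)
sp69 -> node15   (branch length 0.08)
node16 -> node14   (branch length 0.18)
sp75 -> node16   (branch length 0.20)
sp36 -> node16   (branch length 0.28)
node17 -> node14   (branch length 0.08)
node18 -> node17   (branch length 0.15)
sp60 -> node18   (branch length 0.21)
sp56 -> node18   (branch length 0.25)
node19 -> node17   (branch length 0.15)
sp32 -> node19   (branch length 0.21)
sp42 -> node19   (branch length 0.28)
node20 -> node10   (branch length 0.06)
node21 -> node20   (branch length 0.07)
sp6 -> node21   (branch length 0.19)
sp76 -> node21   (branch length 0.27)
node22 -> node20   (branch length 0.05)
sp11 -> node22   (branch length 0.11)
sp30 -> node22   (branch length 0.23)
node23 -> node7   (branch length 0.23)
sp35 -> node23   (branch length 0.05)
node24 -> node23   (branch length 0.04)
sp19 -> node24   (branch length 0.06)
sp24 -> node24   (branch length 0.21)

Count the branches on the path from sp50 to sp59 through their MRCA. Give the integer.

7

The MRCA of sp50 and sp59 is the node subtending ((sp28,sp50),(((sp21,sp31,sp34),((sp14,sp59),((sp17,sp65,sp22),((sp38,sp69),(sp75,sp36),((sp60,sp56),(sp32,sp42)))),((sp6,sp76),(sp11,sp30)))),(sp35,(sp19,sp24)))).
From sp50 up to that node: 2 branches. From sp59 up to the same node: 5 branches. Total: 2 + 5 = 7.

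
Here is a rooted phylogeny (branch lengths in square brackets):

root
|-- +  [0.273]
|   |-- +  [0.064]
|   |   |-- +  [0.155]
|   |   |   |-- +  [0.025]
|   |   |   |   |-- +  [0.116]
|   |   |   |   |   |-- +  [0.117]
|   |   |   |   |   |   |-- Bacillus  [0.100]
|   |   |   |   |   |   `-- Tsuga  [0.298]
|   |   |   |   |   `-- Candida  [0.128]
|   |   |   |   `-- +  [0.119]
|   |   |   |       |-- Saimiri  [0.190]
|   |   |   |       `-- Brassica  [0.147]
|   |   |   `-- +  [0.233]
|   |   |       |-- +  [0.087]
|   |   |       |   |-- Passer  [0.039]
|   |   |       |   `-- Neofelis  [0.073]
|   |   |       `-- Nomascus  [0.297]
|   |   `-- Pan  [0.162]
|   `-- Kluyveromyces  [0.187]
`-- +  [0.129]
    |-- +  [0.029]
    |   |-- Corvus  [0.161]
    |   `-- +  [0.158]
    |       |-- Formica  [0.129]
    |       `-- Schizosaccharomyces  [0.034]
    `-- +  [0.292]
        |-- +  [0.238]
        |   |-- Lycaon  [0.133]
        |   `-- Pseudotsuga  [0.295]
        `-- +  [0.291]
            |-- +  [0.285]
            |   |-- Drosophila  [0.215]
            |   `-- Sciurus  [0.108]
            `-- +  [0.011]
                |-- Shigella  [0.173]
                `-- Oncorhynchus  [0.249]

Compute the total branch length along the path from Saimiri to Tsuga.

0.840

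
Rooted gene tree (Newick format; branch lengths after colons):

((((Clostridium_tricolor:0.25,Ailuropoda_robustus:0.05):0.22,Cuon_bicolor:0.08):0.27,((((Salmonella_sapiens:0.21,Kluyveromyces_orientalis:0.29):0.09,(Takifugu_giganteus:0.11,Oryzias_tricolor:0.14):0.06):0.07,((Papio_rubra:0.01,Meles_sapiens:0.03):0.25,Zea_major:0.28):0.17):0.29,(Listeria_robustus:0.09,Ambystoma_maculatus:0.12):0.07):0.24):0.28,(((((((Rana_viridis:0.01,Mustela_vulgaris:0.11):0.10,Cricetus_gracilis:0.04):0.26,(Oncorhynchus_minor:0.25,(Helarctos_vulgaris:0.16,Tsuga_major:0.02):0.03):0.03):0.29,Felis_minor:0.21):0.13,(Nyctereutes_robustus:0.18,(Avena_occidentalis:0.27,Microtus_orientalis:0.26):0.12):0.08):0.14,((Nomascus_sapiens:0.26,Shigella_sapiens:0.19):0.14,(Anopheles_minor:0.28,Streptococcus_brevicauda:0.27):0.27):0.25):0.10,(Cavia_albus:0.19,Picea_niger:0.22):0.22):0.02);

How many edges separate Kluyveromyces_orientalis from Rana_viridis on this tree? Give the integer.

14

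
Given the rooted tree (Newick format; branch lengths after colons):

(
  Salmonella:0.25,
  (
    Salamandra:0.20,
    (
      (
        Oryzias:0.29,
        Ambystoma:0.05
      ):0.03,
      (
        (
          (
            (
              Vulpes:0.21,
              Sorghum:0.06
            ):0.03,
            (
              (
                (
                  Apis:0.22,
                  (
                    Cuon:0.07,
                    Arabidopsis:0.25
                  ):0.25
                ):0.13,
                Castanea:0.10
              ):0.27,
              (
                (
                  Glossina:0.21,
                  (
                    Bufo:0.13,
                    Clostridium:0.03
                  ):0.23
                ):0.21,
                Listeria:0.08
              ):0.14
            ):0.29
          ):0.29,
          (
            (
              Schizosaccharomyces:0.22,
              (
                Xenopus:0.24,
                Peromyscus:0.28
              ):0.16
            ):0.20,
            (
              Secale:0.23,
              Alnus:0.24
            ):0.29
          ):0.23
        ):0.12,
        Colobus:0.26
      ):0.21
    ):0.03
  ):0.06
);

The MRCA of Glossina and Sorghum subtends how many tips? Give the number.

10

The MRCA of Glossina and Sorghum is the node subtending ((Vulpes,Sorghum),(((Apis,(Cuon,Arabidopsis)),Castanea),((Glossina,(Bufo,Clostridium)),Listeria))).
That clade contains 10 terminal taxa: Apis, Arabidopsis, Bufo, Castanea, Clostridium, Cuon, Glossina, Listeria, Sorghum, Vulpes.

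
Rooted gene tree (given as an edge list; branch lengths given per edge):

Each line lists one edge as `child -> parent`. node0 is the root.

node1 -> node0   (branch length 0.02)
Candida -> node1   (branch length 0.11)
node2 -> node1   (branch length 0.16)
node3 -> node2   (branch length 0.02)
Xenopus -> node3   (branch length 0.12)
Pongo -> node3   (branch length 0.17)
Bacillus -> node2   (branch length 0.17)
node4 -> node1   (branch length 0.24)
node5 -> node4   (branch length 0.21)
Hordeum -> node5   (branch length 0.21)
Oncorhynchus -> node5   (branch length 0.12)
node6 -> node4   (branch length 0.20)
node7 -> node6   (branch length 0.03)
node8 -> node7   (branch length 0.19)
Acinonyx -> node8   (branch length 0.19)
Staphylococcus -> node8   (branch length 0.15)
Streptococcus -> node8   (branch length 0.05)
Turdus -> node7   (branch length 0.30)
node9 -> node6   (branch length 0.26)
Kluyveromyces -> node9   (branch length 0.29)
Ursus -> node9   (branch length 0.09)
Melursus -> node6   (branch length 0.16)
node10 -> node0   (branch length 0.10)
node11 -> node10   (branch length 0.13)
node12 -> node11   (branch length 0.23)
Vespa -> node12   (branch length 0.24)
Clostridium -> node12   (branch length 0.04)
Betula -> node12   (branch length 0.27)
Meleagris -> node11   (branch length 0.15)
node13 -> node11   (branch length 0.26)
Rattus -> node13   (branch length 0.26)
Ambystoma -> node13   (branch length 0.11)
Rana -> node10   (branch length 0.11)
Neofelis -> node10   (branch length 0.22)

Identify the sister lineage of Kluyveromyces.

Ursus

Kluyveromyces attaches to the tree at the node subtending (Kluyveromyces,Ursus).
The other lineage descending from that same node — the sister group — is the single tip Ursus.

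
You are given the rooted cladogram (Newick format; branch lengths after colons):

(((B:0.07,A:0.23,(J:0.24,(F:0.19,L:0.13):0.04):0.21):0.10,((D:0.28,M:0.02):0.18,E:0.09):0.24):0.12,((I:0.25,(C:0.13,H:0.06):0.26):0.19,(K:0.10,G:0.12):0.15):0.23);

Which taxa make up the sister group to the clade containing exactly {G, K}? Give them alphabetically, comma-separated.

The clade containing exactly {G, K} attaches to the tree at the node subtending ((I,(C,H)),(K,G)).
The other lineage descending from that same node — the sister group — is (I,(C,H)); its 3 tips in alphabetical order are the answer.

C, H, I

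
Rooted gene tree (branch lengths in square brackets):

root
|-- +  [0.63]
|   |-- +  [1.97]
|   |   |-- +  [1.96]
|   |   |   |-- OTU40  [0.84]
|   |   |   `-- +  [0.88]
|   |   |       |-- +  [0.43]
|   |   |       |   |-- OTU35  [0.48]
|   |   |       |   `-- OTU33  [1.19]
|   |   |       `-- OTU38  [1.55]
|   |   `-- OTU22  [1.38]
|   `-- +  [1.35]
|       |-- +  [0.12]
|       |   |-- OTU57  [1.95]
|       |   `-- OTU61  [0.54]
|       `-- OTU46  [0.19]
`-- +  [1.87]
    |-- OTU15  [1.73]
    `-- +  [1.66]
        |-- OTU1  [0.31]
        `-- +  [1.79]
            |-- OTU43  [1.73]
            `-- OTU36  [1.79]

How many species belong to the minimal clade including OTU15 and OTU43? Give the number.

The MRCA of OTU15 and OTU43 is the node subtending (OTU15,(OTU1,(OTU43,OTU36))).
That clade contains 4 terminal taxa: OTU1, OTU15, OTU36, OTU43.

4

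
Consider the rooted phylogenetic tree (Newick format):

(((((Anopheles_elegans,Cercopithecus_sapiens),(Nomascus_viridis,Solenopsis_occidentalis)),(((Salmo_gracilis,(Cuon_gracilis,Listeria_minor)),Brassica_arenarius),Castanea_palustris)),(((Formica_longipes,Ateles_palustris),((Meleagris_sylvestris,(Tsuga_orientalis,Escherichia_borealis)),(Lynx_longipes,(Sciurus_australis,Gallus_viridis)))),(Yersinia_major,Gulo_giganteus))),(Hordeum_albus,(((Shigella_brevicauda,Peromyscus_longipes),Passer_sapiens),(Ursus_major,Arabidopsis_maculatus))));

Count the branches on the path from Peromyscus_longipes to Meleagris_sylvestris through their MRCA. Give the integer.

The MRCA of Peromyscus_longipes and Meleagris_sylvestris is the root of the tree.
From Peromyscus_longipes up to that node: 5 branches. From Meleagris_sylvestris up to the same node: 6 branches. Total: 5 + 6 = 11.

11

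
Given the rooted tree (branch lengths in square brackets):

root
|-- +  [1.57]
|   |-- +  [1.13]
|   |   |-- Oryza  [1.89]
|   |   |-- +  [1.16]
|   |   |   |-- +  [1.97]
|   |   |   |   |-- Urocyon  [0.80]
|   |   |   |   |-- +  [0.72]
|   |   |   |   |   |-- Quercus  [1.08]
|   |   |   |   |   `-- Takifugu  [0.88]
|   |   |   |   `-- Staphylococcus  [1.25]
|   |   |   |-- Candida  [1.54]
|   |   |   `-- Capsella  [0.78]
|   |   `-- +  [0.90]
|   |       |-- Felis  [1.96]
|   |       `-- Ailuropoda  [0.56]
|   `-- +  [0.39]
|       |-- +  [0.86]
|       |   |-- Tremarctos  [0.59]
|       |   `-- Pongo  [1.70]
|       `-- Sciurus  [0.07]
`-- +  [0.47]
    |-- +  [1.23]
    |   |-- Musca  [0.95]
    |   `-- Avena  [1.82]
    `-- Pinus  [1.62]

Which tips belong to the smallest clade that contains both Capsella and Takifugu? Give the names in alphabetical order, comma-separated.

Candida, Capsella, Quercus, Staphylococcus, Takifugu, Urocyon

Tracing Capsella: it sits inside ((Urocyon,(Quercus,Takifugu),Staphylococcus),Candida,Capsella).
Tracing Takifugu: it sits inside (Quercus,Takifugu).
The smallest clade enclosing both is ((Urocyon,(Quercus,Takifugu),Staphylococcus),Candida,Capsella); the answer is its 6 terminal taxa in alphabetical order.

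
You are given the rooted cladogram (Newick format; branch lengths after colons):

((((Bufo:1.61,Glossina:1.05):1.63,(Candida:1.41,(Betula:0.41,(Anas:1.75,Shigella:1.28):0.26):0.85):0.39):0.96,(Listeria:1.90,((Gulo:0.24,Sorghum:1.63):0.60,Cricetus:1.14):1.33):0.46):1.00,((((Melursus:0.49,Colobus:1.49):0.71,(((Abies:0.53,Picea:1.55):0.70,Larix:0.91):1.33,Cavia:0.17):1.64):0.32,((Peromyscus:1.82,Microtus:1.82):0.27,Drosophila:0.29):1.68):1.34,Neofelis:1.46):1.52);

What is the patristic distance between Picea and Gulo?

The path runs Picea → … → MRCA → … → Gulo; the MRCA is the root of the tree.
Branch lengths along that path: 1.55 + 0.70 + 1.33 + 1.64 + 0.32 + 1.34 + 1.52 + 1.00 + 0.46 + 1.33 + 0.60 + 0.24 = 12.03.

12.03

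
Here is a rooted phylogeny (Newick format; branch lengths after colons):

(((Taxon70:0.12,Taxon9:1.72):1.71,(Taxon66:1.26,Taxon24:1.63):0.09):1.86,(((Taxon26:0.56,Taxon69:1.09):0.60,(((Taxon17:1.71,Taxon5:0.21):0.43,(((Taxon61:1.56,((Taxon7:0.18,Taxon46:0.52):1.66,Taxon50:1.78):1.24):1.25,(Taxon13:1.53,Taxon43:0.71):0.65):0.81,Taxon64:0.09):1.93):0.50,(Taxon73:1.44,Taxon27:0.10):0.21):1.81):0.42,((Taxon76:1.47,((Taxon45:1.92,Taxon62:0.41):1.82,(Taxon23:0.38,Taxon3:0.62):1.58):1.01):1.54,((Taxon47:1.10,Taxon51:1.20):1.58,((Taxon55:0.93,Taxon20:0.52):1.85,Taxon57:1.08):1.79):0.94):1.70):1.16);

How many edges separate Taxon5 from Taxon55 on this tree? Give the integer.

10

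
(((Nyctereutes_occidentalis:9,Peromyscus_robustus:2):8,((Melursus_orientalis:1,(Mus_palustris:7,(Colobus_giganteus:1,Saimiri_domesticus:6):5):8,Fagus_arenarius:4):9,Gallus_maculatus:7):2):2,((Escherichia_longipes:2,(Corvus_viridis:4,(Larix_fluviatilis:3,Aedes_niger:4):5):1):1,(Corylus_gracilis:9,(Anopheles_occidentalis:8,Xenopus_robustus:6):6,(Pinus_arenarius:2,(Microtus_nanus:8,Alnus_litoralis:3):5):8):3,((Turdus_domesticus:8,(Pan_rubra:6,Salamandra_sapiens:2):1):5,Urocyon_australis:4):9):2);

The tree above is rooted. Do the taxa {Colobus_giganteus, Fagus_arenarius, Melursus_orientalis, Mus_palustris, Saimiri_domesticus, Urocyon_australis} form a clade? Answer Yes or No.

The MRCA of the listed taxa is the root, so the smallest clade containing them is the whole tree.
That clade also contains Aedes_niger, Alnus_litoralis, Anopheles_occidentalis, Corvus_viridis, Corylus_gracilis, Escherichia_longipes, Gallus_maculatus, Larix_fluviatilis, Microtus_nanus, Nyctereutes_occidentalis, Pan_rubra, Peromyscus_robustus, Pinus_arenarius, Salamandra_sapiens, Turdus_domesticus, Xenopus_robustus, which are not in the proposed group, so the group is not monophyletic.

No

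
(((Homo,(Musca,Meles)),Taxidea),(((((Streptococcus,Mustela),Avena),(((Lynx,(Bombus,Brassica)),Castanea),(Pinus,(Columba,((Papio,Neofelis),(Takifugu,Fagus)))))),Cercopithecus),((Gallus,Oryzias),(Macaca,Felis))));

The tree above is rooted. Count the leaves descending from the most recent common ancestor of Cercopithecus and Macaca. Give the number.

18

The MRCA of Cercopithecus and Macaca is the node subtending (((((Streptococcus,Mustela),Avena),(((Lynx,(Bombus,Brassica)),Castanea),(Pinus,(Columba,((Papio,Neofelis),(Takifugu,Fagus)))))),Cercopithecus),((Gallus,Oryzias),(Macaca,Felis))).
That clade contains 18 terminal taxa: Avena, Bombus, Brassica, Castanea, Cercopithecus, Columba, Fagus, Felis, Gallus, Lynx, Macaca, Mustela, Neofelis, Oryzias, Papio, Pinus, Streptococcus, Takifugu.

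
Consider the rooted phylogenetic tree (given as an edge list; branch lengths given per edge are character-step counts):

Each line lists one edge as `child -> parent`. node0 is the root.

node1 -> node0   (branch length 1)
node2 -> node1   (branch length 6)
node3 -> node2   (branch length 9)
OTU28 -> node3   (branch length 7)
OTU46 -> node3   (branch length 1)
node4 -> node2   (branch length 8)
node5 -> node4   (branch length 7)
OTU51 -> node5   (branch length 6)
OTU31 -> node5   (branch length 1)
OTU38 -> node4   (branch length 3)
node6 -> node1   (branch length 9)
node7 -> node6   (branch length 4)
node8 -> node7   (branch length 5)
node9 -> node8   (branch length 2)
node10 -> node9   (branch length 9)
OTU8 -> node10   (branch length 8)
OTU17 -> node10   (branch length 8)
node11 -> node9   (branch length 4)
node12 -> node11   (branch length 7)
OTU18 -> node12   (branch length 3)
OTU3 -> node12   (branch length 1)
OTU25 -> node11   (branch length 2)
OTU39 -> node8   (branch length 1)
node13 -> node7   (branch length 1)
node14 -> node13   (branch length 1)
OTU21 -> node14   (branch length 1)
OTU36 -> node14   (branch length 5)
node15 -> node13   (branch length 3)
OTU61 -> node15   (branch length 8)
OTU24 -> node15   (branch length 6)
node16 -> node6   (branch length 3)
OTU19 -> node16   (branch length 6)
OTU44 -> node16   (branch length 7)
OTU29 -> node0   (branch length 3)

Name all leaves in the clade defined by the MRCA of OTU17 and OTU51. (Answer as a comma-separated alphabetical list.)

OTU17, OTU18, OTU19, OTU21, OTU24, OTU25, OTU28, OTU3, OTU31, OTU36, OTU38, OTU39, OTU44, OTU46, OTU51, OTU61, OTU8

Tracing OTU17: it sits inside (OTU8,OTU17).
Tracing OTU51: it sits inside (OTU51,OTU31).
The smallest clade enclosing both is (((OTU28,OTU46),((OTU51,OTU31),OTU38)),(((((OTU8,OTU17),((OTU18,OTU3),OTU25)),OTU39),((OTU21,OTU36),(OTU61,OTU24))),(OTU19,OTU44))); the answer is its 17 terminal taxa in alphabetical order.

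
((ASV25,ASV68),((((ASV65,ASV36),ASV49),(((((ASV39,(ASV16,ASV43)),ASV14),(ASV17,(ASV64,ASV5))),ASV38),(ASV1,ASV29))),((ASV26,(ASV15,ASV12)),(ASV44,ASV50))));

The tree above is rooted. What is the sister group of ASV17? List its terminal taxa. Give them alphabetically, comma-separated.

ASV5, ASV64

ASV17 attaches to the tree at the node subtending (ASV17,(ASV64,ASV5)).
The other lineage descending from that same node — the sister group — is (ASV64,ASV5); its 2 tips in alphabetical order are the answer.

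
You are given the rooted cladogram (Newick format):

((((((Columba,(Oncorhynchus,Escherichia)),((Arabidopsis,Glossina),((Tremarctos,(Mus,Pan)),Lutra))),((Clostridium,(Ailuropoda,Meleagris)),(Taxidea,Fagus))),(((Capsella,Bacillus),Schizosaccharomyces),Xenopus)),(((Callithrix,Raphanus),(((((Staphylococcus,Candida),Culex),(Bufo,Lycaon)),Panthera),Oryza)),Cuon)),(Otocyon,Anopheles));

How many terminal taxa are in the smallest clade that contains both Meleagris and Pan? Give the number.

14

The MRCA of Meleagris and Pan is the node subtending (((Columba,(Oncorhynchus,Escherichia)),((Arabidopsis,Glossina),((Tremarctos,(Mus,Pan)),Lutra))),((Clostridium,(Ailuropoda,Meleagris)),(Taxidea,Fagus))).
That clade contains 14 terminal taxa: Ailuropoda, Arabidopsis, Clostridium, Columba, Escherichia, Fagus, Glossina, Lutra, Meleagris, Mus, Oncorhynchus, Pan, Taxidea, Tremarctos.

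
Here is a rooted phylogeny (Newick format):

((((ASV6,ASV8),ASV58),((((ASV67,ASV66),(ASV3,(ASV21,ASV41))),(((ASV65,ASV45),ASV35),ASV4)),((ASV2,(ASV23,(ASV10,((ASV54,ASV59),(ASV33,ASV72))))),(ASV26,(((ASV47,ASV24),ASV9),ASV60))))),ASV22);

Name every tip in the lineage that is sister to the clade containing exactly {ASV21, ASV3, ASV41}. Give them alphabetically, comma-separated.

ASV66, ASV67

The clade containing exactly {ASV21, ASV3, ASV41} attaches to the tree at the node subtending ((ASV67,ASV66),(ASV3,(ASV21,ASV41))).
The other lineage descending from that same node — the sister group — is (ASV67,ASV66); its 2 tips in alphabetical order are the answer.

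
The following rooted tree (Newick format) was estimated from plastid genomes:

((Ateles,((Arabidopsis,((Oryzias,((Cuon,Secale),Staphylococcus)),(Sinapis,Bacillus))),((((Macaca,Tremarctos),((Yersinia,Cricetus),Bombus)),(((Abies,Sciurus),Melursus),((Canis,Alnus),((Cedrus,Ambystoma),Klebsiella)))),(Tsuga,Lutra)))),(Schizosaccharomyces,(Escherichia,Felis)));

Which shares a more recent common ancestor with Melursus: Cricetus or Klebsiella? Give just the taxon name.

The MRCA of Melursus and Klebsiella subtends (((Abies,Sciurus),Melursus),((Canis,Alnus),((Cedrus,Ambystoma),Klebsiella))) (8 taxa).
The MRCA of Melursus and Cricetus subtends (((Macaca,Tremarctos),((Yersinia,Cricetus),Bombus)),(((Abies,Sciurus),Melursus),((Canis,Alnus),((Cedrus,Ambystoma),Klebsiella)))) (13 taxa).
The first is nested inside the second, so Melursus shares a more recent common ancestor with Klebsiella.

Klebsiella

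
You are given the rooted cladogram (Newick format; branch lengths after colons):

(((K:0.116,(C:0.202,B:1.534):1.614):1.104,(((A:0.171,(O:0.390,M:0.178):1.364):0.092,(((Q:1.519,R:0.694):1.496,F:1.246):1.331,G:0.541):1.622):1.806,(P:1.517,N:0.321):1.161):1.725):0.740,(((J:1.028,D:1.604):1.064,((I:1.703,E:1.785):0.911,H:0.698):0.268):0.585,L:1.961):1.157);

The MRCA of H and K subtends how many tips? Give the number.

18

The MRCA of H and K is the root, so the clade is the entire tree.
That clade contains 18 terminal taxa: A, B, C, D, E, F, G, H, I, J, K, L, M, N, O, P, Q, R.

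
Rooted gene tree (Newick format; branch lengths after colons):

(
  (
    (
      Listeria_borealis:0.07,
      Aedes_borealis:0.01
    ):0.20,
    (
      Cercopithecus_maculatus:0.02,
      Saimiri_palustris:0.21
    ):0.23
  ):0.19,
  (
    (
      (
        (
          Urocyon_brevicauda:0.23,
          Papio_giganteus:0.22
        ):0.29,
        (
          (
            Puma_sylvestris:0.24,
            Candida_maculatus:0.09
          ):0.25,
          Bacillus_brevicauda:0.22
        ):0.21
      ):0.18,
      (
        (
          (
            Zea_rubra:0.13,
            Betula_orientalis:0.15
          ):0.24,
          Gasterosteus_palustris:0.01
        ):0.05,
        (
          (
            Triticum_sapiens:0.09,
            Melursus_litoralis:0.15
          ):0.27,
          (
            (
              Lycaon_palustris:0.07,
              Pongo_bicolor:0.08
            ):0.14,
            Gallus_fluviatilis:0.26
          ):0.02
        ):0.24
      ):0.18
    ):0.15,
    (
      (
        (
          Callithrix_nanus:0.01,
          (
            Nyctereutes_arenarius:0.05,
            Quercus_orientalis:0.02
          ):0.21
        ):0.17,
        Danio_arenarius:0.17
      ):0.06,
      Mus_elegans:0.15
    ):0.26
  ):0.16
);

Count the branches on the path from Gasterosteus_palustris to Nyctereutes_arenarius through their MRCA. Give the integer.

The MRCA of Gasterosteus_palustris and Nyctereutes_arenarius is the node subtending ((((Urocyon_brevicauda,Papio_giganteus),((Puma_sylvestris,Candida_maculatus),Bacillus_brevicauda)),(((Zea_rubra,Betula_orientalis),Gasterosteus_palustris),((Triticum_sapiens,Melursus_litoralis),((Lycaon_palustris,Pongo_bicolor),Gallus_fluviatilis)))),(((Callithrix_nanus,(Nyctereutes_arenarius,Quercus_orientalis)),Danio_arenarius),Mus_elegans)).
From Gasterosteus_palustris up to that node: 4 branches. From Nyctereutes_arenarius up to the same node: 5 branches. Total: 4 + 5 = 9.

9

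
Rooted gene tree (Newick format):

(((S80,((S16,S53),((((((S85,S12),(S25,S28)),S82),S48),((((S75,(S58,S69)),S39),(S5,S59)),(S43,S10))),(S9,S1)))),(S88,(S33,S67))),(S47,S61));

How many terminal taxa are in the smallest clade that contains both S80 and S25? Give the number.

19

The MRCA of S80 and S25 is the node subtending (S80,((S16,S53),((((((S85,S12),(S25,S28)),S82),S48),((((S75,(S58,S69)),S39),(S5,S59)),(S43,S10))),(S9,S1)))).
That clade contains 19 terminal taxa: S1, S10, S12, S16, S25, S28, S39, S43, S48, S5, S53, S58, S59, S69, S75, S80, S82, S85, S9.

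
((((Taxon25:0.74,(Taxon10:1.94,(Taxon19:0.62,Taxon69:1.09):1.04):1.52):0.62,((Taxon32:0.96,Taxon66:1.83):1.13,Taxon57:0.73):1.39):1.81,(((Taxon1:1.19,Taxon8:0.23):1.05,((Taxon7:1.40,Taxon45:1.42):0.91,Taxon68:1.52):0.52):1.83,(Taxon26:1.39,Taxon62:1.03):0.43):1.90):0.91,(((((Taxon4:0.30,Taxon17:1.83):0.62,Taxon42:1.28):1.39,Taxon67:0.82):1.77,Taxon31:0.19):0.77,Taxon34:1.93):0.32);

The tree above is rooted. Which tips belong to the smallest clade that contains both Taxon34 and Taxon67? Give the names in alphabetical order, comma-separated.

Tracing Taxon34: it sits inside (((((Taxon4,Taxon17),Taxon42),Taxon67),Taxon31),Taxon34).
Tracing Taxon67: it sits inside (((Taxon4,Taxon17),Taxon42),Taxon67).
The smallest clade enclosing both is (((((Taxon4,Taxon17),Taxon42),Taxon67),Taxon31),Taxon34); the answer is its 6 terminal taxa in alphabetical order.

Taxon17, Taxon31, Taxon34, Taxon4, Taxon42, Taxon67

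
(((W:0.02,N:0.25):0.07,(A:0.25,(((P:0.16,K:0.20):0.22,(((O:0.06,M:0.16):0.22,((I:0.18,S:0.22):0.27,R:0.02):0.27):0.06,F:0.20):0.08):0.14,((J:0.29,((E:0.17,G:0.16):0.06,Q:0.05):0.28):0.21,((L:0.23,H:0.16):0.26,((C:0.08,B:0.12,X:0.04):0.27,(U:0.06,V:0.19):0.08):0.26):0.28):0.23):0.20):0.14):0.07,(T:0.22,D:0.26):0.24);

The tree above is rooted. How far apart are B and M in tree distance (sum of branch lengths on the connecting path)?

1.82

The path runs B → … → MRCA → … → M; the MRCA is the node subtending (((P,K),(((O,M),((I,S),R)),F)),((J,((E,G),Q)),((L,H),((C,B,X),(U,V))))).
Branch lengths along that path: 0.12 + 0.27 + 0.26 + 0.28 + 0.23 + 0.14 + 0.08 + 0.06 + 0.22 + 0.16 = 1.82.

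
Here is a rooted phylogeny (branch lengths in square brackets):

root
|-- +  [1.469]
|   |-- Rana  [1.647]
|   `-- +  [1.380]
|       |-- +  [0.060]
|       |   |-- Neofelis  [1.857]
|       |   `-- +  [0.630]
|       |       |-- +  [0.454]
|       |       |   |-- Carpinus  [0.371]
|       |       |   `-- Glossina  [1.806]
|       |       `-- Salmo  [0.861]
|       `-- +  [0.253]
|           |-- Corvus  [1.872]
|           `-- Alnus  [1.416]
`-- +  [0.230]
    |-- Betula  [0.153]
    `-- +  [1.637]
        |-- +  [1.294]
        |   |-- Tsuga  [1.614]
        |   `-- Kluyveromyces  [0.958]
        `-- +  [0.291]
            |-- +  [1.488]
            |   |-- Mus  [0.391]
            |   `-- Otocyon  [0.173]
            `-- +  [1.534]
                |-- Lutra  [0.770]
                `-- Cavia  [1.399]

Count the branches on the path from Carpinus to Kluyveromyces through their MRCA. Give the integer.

10

The MRCA of Carpinus and Kluyveromyces is the root of the tree.
From Carpinus up to that node: 6 branches. From Kluyveromyces up to the same node: 4 branches. Total: 6 + 4 = 10.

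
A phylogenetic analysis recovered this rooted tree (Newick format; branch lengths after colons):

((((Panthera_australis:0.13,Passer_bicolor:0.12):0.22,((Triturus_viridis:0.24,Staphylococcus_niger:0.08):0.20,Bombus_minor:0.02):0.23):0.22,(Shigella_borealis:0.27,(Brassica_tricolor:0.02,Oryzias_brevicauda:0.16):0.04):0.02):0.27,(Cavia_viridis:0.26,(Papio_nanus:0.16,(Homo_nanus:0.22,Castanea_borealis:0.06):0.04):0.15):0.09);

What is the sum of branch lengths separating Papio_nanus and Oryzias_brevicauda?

0.89

The path runs Papio_nanus → … → MRCA → … → Oryzias_brevicauda; the MRCA is the root of the tree.
Branch lengths along that path: 0.16 + 0.15 + 0.09 + 0.27 + 0.02 + 0.04 + 0.16 = 0.89.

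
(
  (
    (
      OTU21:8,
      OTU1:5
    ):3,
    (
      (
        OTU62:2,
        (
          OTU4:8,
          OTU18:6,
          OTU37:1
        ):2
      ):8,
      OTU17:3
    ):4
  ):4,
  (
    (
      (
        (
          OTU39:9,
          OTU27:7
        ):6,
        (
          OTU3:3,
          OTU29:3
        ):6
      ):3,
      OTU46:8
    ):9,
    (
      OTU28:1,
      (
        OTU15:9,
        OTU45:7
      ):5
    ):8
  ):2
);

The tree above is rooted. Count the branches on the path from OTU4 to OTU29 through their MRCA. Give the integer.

The MRCA of OTU4 and OTU29 is the root of the tree.
From OTU4 up to that node: 5 branches. From OTU29 up to the same node: 5 branches. Total: 5 + 5 = 10.

10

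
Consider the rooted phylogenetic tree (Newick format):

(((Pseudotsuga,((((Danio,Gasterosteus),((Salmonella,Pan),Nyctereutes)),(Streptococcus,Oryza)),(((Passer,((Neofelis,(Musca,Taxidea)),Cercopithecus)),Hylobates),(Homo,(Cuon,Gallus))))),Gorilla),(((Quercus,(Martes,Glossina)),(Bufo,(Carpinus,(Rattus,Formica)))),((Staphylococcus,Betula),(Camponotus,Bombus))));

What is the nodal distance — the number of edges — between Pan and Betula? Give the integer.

12

The MRCA of Pan and Betula is the root of the tree.
From Pan up to that node: 8 branches. From Betula up to the same node: 4 branches. Total: 8 + 4 = 12.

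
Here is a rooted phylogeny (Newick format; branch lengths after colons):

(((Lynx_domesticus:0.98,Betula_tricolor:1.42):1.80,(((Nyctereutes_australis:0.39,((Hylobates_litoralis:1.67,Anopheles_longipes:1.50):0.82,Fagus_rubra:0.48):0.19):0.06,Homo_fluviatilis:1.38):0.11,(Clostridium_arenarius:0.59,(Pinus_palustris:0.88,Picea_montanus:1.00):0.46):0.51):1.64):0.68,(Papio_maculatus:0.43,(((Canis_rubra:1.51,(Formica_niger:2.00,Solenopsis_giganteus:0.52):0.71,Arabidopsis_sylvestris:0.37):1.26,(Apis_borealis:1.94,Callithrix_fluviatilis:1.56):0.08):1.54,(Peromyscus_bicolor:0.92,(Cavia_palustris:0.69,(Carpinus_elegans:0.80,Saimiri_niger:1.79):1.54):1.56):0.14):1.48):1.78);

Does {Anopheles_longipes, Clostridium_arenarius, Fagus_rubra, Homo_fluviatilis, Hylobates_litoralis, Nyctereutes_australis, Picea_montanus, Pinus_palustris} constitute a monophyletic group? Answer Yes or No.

The most recent common ancestor of these taxa subtends (((Nyctereutes_australis,((Hylobates_litoralis,Anopheles_longipes),Fagus_rubra)),Homo_fluviatilis),(Clostridium_arenarius,(Pinus_palustris,Picea_montanus))).
That clade has exactly 8 tips — every listed taxon and nothing else — so the group is monophyletic.

Yes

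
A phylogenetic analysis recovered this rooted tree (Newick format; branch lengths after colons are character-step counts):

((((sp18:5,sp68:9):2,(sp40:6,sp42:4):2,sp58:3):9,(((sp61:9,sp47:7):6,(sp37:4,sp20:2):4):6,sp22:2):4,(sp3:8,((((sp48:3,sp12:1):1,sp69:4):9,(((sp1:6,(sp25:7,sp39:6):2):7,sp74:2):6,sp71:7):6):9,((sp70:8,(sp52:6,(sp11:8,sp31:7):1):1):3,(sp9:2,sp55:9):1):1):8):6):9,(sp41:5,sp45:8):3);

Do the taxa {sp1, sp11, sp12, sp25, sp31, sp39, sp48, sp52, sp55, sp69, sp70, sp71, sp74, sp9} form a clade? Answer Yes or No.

The most recent common ancestor of these taxa subtends ((((sp48,sp12),sp69),(((sp1,(sp25,sp39)),sp74),sp71)),((sp70,(sp52,(sp11,sp31))),(sp9,sp55))).
That clade has exactly 14 tips — every listed taxon and nothing else — so the group is monophyletic.

Yes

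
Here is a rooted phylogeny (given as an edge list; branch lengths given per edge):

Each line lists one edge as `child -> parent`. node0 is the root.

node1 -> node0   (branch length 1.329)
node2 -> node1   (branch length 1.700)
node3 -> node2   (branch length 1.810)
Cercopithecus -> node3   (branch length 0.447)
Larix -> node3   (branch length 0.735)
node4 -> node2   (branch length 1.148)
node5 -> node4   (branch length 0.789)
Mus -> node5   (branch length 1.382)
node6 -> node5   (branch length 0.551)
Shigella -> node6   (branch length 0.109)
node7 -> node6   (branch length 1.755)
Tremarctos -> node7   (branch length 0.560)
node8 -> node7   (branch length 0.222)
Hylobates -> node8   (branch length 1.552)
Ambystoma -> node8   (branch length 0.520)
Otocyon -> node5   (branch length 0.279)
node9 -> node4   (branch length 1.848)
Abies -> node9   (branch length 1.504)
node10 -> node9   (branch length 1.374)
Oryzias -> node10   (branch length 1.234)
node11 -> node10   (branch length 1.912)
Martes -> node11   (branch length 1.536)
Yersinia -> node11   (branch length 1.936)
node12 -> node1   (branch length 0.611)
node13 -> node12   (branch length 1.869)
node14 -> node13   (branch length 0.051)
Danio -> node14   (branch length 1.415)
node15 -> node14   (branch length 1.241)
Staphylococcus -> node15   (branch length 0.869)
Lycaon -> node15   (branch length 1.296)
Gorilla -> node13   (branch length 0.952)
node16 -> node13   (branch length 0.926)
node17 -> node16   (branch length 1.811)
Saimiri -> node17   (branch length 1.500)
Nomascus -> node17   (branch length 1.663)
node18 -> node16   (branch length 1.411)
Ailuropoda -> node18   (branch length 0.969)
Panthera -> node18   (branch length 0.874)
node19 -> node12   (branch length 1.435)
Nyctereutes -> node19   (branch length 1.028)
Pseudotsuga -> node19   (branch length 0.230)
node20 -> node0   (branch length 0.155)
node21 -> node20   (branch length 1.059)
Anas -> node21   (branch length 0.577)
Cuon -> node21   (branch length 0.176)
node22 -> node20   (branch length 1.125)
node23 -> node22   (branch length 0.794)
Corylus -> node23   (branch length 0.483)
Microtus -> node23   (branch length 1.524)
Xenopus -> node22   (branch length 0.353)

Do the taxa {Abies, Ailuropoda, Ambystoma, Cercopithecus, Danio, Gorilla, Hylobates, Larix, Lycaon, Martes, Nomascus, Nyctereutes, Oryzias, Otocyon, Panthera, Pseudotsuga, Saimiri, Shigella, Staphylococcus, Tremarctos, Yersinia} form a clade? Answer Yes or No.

No

The MRCA of the listed taxa subtends (((Cercopithecus,Larix),((Mus,(Shigella,(Tremarctos,(Hylobates,Ambystoma))),Otocyon),(Abies,(Oryzias,(Martes,Yersinia))))),(((Danio,(Staphylococcus,Lycaon)),Gorilla,((Saimiri,Nomascus),(Ailuropoda,Panthera))),(Nyctereutes,Pseudotsuga))).
That clade also contains Mus, which is not in the proposed group, so the group is not monophyletic.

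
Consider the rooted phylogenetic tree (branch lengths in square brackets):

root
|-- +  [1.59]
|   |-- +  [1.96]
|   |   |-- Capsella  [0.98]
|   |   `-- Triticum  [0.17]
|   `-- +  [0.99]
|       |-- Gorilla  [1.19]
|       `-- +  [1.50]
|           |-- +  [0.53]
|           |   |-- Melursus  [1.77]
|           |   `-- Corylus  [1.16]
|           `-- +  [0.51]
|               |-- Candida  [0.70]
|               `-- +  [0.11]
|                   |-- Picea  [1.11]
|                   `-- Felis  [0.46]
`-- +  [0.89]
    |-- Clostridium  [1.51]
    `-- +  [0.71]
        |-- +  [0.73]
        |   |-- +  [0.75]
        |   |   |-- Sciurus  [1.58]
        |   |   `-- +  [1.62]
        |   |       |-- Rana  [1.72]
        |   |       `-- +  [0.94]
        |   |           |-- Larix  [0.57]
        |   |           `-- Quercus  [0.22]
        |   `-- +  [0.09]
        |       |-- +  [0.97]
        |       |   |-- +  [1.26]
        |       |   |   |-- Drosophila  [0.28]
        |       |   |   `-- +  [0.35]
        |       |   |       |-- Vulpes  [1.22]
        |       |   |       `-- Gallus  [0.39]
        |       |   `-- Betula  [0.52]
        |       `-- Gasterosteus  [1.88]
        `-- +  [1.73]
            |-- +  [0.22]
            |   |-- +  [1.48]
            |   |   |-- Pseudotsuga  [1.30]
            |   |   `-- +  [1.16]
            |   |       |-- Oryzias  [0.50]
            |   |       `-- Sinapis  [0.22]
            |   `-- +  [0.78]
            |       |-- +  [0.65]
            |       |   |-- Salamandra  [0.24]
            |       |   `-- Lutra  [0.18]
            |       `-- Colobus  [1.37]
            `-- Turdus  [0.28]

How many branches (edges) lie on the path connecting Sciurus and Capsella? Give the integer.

The MRCA of Sciurus and Capsella is the root of the tree.
From Sciurus up to that node: 5 branches. From Capsella up to the same node: 3 branches. Total: 5 + 3 = 8.

8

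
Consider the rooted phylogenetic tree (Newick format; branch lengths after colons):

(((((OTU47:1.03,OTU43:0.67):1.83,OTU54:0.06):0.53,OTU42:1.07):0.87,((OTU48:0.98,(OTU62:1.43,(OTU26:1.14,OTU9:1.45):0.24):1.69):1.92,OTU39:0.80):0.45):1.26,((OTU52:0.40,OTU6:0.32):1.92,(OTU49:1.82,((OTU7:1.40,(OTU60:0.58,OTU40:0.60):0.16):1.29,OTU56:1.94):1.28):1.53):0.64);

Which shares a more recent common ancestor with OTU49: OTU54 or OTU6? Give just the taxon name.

OTU6

The MRCA of OTU49 and OTU6 subtends ((OTU52,OTU6),(OTU49,((OTU7,(OTU60,OTU40)),OTU56))) (7 taxa).
The MRCA of OTU49 and OTU54 is the root, subtending the entire tree (16 taxa).
The first is nested inside the second, so OTU49 shares a more recent common ancestor with OTU6.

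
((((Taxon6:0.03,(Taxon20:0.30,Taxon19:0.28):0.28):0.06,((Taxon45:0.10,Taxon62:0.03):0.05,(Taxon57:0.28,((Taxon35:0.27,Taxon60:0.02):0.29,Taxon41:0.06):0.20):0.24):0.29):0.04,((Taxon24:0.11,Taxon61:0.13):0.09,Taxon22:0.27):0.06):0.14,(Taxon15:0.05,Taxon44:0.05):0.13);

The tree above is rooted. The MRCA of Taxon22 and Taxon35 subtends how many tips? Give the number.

12

The MRCA of Taxon22 and Taxon35 is the node subtending (((Taxon6,(Taxon20,Taxon19)),((Taxon45,Taxon62),(Taxon57,((Taxon35,Taxon60),Taxon41)))),((Taxon24,Taxon61),Taxon22)).
That clade contains 12 terminal taxa: Taxon19, Taxon20, Taxon22, Taxon24, Taxon35, Taxon41, Taxon45, Taxon57, Taxon6, Taxon60, Taxon61, Taxon62.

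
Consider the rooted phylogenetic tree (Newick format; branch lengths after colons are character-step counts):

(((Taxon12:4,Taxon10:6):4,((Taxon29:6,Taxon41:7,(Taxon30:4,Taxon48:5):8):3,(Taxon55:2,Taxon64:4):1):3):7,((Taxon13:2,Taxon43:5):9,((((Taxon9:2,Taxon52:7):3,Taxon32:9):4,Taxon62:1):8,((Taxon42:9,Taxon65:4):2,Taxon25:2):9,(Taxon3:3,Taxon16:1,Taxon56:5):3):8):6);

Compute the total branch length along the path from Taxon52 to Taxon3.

The path runs Taxon52 → … → MRCA → … → Taxon3; the MRCA is the node subtending ((((Taxon9,Taxon52),Taxon32),Taxon62),((Taxon42,Taxon65),Taxon25),(Taxon3,Taxon16,Taxon56)).
Branch lengths along that path: 7 + 3 + 4 + 8 + 3 + 3 = 28.

28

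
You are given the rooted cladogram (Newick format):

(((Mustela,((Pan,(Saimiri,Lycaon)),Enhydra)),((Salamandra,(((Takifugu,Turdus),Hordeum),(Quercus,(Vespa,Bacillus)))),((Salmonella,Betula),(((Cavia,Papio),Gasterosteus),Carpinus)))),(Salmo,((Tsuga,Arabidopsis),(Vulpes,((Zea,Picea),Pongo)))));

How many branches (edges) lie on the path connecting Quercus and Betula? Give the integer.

7

The MRCA of Quercus and Betula is the node subtending ((Salamandra,(((Takifugu,Turdus),Hordeum),(Quercus,(Vespa,Bacillus)))),((Salmonella,Betula),(((Cavia,Papio),Gasterosteus),Carpinus))).
From Quercus up to that node: 4 branches. From Betula up to the same node: 3 branches. Total: 4 + 3 = 7.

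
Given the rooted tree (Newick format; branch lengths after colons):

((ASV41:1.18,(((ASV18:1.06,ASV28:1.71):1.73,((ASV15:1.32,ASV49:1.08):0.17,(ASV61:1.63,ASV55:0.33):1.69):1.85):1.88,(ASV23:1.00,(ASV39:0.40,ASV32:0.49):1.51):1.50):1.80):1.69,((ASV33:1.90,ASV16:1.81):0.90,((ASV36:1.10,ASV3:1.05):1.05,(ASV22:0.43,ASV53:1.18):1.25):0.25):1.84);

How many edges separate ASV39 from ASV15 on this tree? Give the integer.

The MRCA of ASV39 and ASV15 is the node subtending (((ASV18,ASV28),((ASV15,ASV49),(ASV61,ASV55))),(ASV23,(ASV39,ASV32))).
From ASV39 up to that node: 3 branches. From ASV15 up to the same node: 4 branches. Total: 3 + 4 = 7.

7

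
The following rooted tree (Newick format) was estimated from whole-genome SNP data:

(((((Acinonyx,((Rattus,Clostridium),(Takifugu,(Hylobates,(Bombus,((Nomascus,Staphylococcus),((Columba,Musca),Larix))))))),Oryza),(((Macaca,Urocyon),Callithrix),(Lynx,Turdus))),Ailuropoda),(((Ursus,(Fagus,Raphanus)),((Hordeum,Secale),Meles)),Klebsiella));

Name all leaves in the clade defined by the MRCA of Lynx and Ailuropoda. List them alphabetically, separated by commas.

Acinonyx, Ailuropoda, Bombus, Callithrix, Clostridium, Columba, Hylobates, Larix, Lynx, Macaca, Musca, Nomascus, Oryza, Rattus, Staphylococcus, Takifugu, Turdus, Urocyon

Tracing Lynx: it sits inside (Lynx,Turdus).
Tracing Ailuropoda: it sits inside ((((Acinonyx,((Rattus,Clostridium),(Takifugu,(Hylobates,(Bombus,((Nomascus,Staphylococcus),((Columba,Musca),Larix))))))),Oryza),(((Macaca,Urocyon),Callithrix),(Lynx,Turdus))),Ailuropoda).
The smallest clade enclosing both is ((((Acinonyx,((Rattus,Clostridium),(Takifugu,(Hylobates,(Bombus,((Nomascus,Staphylococcus),((Columba,Musca),Larix))))))),Oryza),(((Macaca,Urocyon),Callithrix),(Lynx,Turdus))),Ailuropoda); the answer is its 18 terminal taxa in alphabetical order.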